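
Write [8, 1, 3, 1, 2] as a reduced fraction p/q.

Using pₖ = aₖpₖ₋₁ + pₖ₋₂ and qₖ = aₖqₖ₋₁ + qₖ₋₂:
  k=0: a=8, p=8, q=1
  k=1: a=1, p=9, q=1
  k=2: a=3, p=35, q=4
  k=3: a=1, p=44, q=5
  k=4: a=2, p=123, q=14

123/14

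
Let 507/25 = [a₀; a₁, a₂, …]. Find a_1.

507 = 20·25 + 7   →  a_0 = 20
25 = 3·7 + 4   →  a_1 = 3

3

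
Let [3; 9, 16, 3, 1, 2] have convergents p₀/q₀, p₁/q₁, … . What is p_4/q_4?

Using pₖ = aₖpₖ₋₁ + pₖ₋₂, qₖ = aₖqₖ₋₁ + qₖ₋₂ (with p₋₁=1, p₋₂=0, q₋₁=0, q₋₂=1):
  k=0: a=3, p=3, q=1
  k=1: a=9, p=28, q=9
  k=2: a=16, p=451, q=145
  k=3: a=3, p=1381, q=444
  k=4: a=1, p=1832, q=589

1832/589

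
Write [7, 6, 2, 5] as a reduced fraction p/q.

508/71

Using pₖ = aₖpₖ₋₁ + pₖ₋₂ and qₖ = aₖqₖ₋₁ + qₖ₋₂:
  k=0: a=7, p=7, q=1
  k=1: a=6, p=43, q=6
  k=2: a=2, p=93, q=13
  k=3: a=5, p=508, q=71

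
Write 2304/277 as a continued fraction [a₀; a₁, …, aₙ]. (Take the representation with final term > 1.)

2304 = 8*277 + 88
277 = 3*88 + 13
88 = 6*13 + 10
13 = 1*10 + 3
10 = 3*3 + 1
3 = 3*1 + 0  (stop)
So 2304/277 = [8; 3, 6, 1, 3, 3].

[8; 3, 6, 1, 3, 3]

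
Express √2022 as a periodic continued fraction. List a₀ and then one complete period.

[44; 1, 28, 1, 88]

a₀ = ⌊√2022⌋ = 44.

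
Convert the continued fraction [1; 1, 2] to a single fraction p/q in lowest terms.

5/3

Fold from the inside: start with 2/1.
  1 + 1/2 = 3/2
  1 + 2/3 = 5/3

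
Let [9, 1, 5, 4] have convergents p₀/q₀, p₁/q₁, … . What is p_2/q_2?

59/6

Using pₖ = aₖpₖ₋₁ + pₖ₋₂, qₖ = aₖqₖ₋₁ + qₖ₋₂ (with p₋₁=1, p₋₂=0, q₋₁=0, q₋₂=1):
  k=0: a=9, p=9, q=1
  k=1: a=1, p=10, q=1
  k=2: a=5, p=59, q=6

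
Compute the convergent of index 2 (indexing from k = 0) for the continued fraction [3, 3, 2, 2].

Using pₖ = aₖpₖ₋₁ + pₖ₋₂, qₖ = aₖqₖ₋₁ + qₖ₋₂ (with p₋₁=1, p₋₂=0, q₋₁=0, q₋₂=1):
  k=0: a=3, p=3, q=1
  k=1: a=3, p=10, q=3
  k=2: a=2, p=23, q=7

23/7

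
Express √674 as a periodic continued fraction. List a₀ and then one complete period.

a₀ = ⌊√674⌋ = 25.
With m₀=0, d₀=1 and mₖ₊₁ = dₖaₖ − mₖ, dₖ₊₁ = (n − mₖ₊₁²)/dₖ, aₖ₊₁ = ⌊(a₀+mₖ₊₁)/dₖ₊₁⌋:
  k=1: m=25, d=49, a=1
  k=2: m=24, d=2, a=24
  k=3: m=24, d=49, a=1
  k=4: m=25, d=1, a=50
d=1 and a=2a₀=50 at k=4, so the next step gives (m, d) = (25, 49) again — its k=1 value — and the period has length 4.

[25; 1, 24, 1, 50]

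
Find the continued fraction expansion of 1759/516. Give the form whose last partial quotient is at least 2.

1759 = 3·516 + 211
516 = 2·211 + 94
211 = 2·94 + 23
94 = 4·23 + 2
23 = 11·2 + 1
2 = 2·1 + 0  (stop)
So 1759/516 = [3; 2, 2, 4, 11, 2].

[3; 2, 2, 4, 11, 2]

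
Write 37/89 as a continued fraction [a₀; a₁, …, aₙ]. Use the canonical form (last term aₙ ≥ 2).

[0; 2, 2, 2, 7]

37 = 0·89 + 37
89 = 2·37 + 15
37 = 2·15 + 7
15 = 2·7 + 1
7 = 7·1 + 0  (stop)
So 37/89 = [0; 2, 2, 2, 7].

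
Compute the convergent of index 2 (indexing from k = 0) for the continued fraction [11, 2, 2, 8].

Using pₖ = aₖpₖ₋₁ + pₖ₋₂, qₖ = aₖqₖ₋₁ + qₖ₋₂ (with p₋₁=1, p₋₂=0, q₋₁=0, q₋₂=1):
  k=0: a=11, p=11, q=1
  k=1: a=2, p=23, q=2
  k=2: a=2, p=57, q=5

57/5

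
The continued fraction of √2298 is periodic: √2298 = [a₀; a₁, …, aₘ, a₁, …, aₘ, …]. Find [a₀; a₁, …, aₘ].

a₀ = ⌊√2298⌋ = 47.

[47; 1, 14, 1, 94]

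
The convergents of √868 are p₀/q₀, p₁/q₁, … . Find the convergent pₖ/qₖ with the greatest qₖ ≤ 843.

15055/511

√868 = [29; 2, 6, 19, 2, 19, 6, 2, 58, …] (period length 8).
Convergents:
  p_0/q_0 = 29/1
  p_1/q_1 = 59/2
  p_2/q_2 = 383/13
  p_3/q_3 = 7336/249
  p_4/q_4 = 15055/511
  p_5/q_5 = 293381/9958
q_4 = 511 ≤ 843 < 9958 = q_5, so the answer is 15055/511.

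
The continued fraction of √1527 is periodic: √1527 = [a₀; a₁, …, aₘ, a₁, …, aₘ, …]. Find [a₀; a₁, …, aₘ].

a₀ = ⌊√1527⌋ = 39.

[39; 13, 78]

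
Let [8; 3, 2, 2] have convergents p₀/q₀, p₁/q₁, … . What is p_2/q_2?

Using pₖ = aₖpₖ₋₁ + pₖ₋₂, qₖ = aₖqₖ₋₁ + qₖ₋₂ (with p₋₁=1, p₋₂=0, q₋₁=0, q₋₂=1):
  k=0: a=8, p=8, q=1
  k=1: a=3, p=25, q=3
  k=2: a=2, p=58, q=7

58/7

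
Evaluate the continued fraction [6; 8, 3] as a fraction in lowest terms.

153/25

Fold from the inside: start with 3/1.
  8 + 1/3 = 25/3
  6 + 3/25 = 153/25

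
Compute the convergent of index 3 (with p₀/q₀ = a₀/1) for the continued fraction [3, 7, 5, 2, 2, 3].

248/79

Using pₖ = aₖpₖ₋₁ + pₖ₋₂, qₖ = aₖqₖ₋₁ + qₖ₋₂ (with p₋₁=1, p₋₂=0, q₋₁=0, q₋₂=1):
  k=0: a=3, p=3, q=1
  k=1: a=7, p=22, q=7
  k=2: a=5, p=113, q=36
  k=3: a=2, p=248, q=79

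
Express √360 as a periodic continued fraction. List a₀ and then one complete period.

a₀ = ⌊√360⌋ = 18.
With m₀=0, d₀=1 and mₖ₊₁ = dₖaₖ − mₖ, dₖ₊₁ = (n − mₖ₊₁²)/dₖ, aₖ₊₁ = ⌊(a₀+mₖ₊₁)/dₖ₊₁⌋:
  k=1: m=18, d=36, a=1
  k=2: m=18, d=1, a=36
d=1 and a=2a₀=36 at k=2, so the next step gives (m, d) = (18, 36) again — its k=1 value — and the period has length 2.

[18; 1, 36]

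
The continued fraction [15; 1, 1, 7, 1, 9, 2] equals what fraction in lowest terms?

Fold from the inside: start with 2/1.
  9 + 1/2 = 19/2
  1 + 2/19 = 21/19
  7 + 19/21 = 166/21
  1 + 21/166 = 187/166
  1 + 166/187 = 353/187
  15 + 187/353 = 5482/353

5482/353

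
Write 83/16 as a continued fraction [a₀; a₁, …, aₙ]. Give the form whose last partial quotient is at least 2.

[5; 5, 3]

83 = 5×16 + 3
16 = 5×3 + 1
3 = 3×1 + 0  (stop)
So 83/16 = [5; 5, 3].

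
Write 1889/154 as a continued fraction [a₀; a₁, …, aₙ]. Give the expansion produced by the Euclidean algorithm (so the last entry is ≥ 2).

[12; 3, 1, 3, 10]

1889 = 12×154 + 41
154 = 3×41 + 31
41 = 1×31 + 10
31 = 3×10 + 1
10 = 10×1 + 0  (stop)
So 1889/154 = [12; 3, 1, 3, 10].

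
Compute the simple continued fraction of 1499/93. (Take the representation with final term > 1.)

1499 = 16*93 + 11
93 = 8*11 + 5
11 = 2*5 + 1
5 = 5*1 + 0  (stop)
So 1499/93 = [16; 8, 2, 5].

[16; 8, 2, 5]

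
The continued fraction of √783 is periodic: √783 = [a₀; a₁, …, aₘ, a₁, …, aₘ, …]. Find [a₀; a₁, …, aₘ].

[27; 1, 54]

a₀ = ⌊√783⌋ = 27.
With m₀=0, d₀=1 and mₖ₊₁ = dₖaₖ − mₖ, dₖ₊₁ = (n − mₖ₊₁²)/dₖ, aₖ₊₁ = ⌊(a₀+mₖ₊₁)/dₖ₊₁⌋:
  k=1: m=27, d=54, a=1
  k=2: m=27, d=1, a=54
d=1 and a=2a₀=54 at k=2, so the next step gives (m, d) = (27, 54) again — its k=1 value — and the period has length 2.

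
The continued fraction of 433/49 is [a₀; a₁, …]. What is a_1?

433 = 8·49 + 41   →  a_0 = 8
49 = 1·41 + 8   →  a_1 = 1

1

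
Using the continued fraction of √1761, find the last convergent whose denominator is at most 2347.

97483/2323

√1761 = [41; 1, 26, 1, 82, …] (period length 4).
Convergents:
  p_0/q_0 = 41/1
  p_1/q_1 = 42/1
  p_2/q_2 = 1133/27
  p_3/q_3 = 1175/28
  p_4/q_4 = 97483/2323
  p_5/q_5 = 98658/2351
q_4 = 2323 ≤ 2347 < 2351 = q_5, so the answer is 97483/2323.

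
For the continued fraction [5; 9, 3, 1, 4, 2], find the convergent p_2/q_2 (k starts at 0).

Using pₖ = aₖpₖ₋₁ + pₖ₋₂, qₖ = aₖqₖ₋₁ + qₖ₋₂ (with p₋₁=1, p₋₂=0, q₋₁=0, q₋₂=1):
  k=0: a=5, p=5, q=1
  k=1: a=9, p=46, q=9
  k=2: a=3, p=143, q=28

143/28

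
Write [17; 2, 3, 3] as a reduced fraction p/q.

Using pₖ = aₖpₖ₋₁ + pₖ₋₂ and qₖ = aₖqₖ₋₁ + qₖ₋₂:
  k=0: a=17, p=17, q=1
  k=1: a=2, p=35, q=2
  k=2: a=3, p=122, q=7
  k=3: a=3, p=401, q=23

401/23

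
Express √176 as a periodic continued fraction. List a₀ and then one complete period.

[13; 3, 1, 3, 26]

a₀ = ⌊√176⌋ = 13.
With m₀=0, d₀=1 and mₖ₊₁ = dₖaₖ − mₖ, dₖ₊₁ = (n − mₖ₊₁²)/dₖ, aₖ₊₁ = ⌊(a₀+mₖ₊₁)/dₖ₊₁⌋:
  k=1: m=13, d=7, a=3
  k=2: m=8, d=16, a=1
  k=3: m=8, d=7, a=3
  k=4: m=13, d=1, a=26
d=1 and a=2a₀=26 at k=4, so the next step gives (m, d) = (13, 7) again — its k=1 value — and the period has length 4.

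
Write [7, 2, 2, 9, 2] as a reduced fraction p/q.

Fold from the inside: start with 2/1.
  9 + 1/2 = 19/2
  2 + 2/19 = 40/19
  2 + 19/40 = 99/40
  7 + 40/99 = 733/99

733/99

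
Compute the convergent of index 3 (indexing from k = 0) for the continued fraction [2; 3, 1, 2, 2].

25/11

Using pₖ = aₖpₖ₋₁ + pₖ₋₂, qₖ = aₖqₖ₋₁ + qₖ₋₂ (with p₋₁=1, p₋₂=0, q₋₁=0, q₋₂=1):
  k=0: a=2, p=2, q=1
  k=1: a=3, p=7, q=3
  k=2: a=1, p=9, q=4
  k=3: a=2, p=25, q=11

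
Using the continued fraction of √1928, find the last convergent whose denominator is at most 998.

√1928 = [43; 1, 9, 1, 86, …] (period length 4).
Convergents:
  p_0/q_0 = 43/1
  p_1/q_1 = 44/1
  p_2/q_2 = 439/10
  p_3/q_3 = 483/11
  p_4/q_4 = 41977/956
  p_5/q_5 = 42460/967
  p_6/q_6 = 424117/9659
q_5 = 967 ≤ 998 < 9659 = q_6, so the answer is 42460/967.

42460/967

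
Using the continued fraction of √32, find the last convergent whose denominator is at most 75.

379/67

√32 = [5; 1, 1, 1, 10, …] (period length 4).
Convergents:
  p_0/q_0 = 5/1
  p_1/q_1 = 6/1
  p_2/q_2 = 11/2
  p_3/q_3 = 17/3
  p_4/q_4 = 181/32
  p_5/q_5 = 198/35
  p_6/q_6 = 379/67
  p_7/q_7 = 577/102
q_6 = 67 ≤ 75 < 102 = q_7, so the answer is 379/67.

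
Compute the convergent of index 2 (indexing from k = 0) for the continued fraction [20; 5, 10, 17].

1030/51

Using pₖ = aₖpₖ₋₁ + pₖ₋₂, qₖ = aₖqₖ₋₁ + qₖ₋₂ (with p₋₁=1, p₋₂=0, q₋₁=0, q₋₂=1):
  k=0: a=20, p=20, q=1
  k=1: a=5, p=101, q=5
  k=2: a=10, p=1030, q=51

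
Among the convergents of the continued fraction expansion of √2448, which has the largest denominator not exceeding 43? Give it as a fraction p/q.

√2448 = [49; 2, 10, 2, 98, …] (period length 4).
Convergents:
  p_0/q_0 = 49/1
  p_1/q_1 = 99/2
  p_2/q_2 = 1039/21
  p_3/q_3 = 2177/44
q_2 = 21 ≤ 43 < 44 = q_3, so the answer is 1039/21.

1039/21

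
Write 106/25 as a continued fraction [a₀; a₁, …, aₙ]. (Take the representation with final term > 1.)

106 = 4*25 + 6
25 = 4*6 + 1
6 = 6*1 + 0  (stop)
So 106/25 = [4; 4, 6].

[4; 4, 6]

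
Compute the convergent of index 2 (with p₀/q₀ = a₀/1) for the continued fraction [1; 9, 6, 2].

Using pₖ = aₖpₖ₋₁ + pₖ₋₂, qₖ = aₖqₖ₋₁ + qₖ₋₂ (with p₋₁=1, p₋₂=0, q₋₁=0, q₋₂=1):
  k=0: a=1, p=1, q=1
  k=1: a=9, p=10, q=9
  k=2: a=6, p=61, q=55

61/55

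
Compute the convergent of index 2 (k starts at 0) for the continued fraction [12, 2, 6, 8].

Using pₖ = aₖpₖ₋₁ + pₖ₋₂, qₖ = aₖqₖ₋₁ + qₖ₋₂ (with p₋₁=1, p₋₂=0, q₋₁=0, q₋₂=1):
  k=0: a=12, p=12, q=1
  k=1: a=2, p=25, q=2
  k=2: a=6, p=162, q=13

162/13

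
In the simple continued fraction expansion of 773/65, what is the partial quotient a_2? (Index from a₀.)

8

773 = 11·65 + 58   →  a_0 = 11
65 = 1·58 + 7   →  a_1 = 1
58 = 8·7 + 2   →  a_2 = 8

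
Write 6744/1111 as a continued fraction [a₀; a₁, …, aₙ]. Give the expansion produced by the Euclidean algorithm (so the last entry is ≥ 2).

6744 = 6*1111 + 78
1111 = 14*78 + 19
78 = 4*19 + 2
19 = 9*2 + 1
2 = 2*1 + 0  (stop)
So 6744/1111 = [6; 14, 4, 9, 2].

[6; 14, 4, 9, 2]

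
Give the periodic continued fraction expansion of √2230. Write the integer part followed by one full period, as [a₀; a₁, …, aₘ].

a₀ = ⌊√2230⌋ = 47.
With m₀=0, d₀=1 and mₖ₊₁ = dₖaₖ − mₖ, dₖ₊₁ = (n − mₖ₊₁²)/dₖ, aₖ₊₁ = ⌊(a₀+mₖ₊₁)/dₖ₊₁⌋:
  k=1: m=47, d=21, a=4
  k=2: m=37, d=41, a=2
  k=3: m=45, d=5, a=18
  k=4: m=45, d=41, a=2
  k=5: m=37, d=21, a=4
  k=6: m=47, d=1, a=94
d=1 and a=2a₀=94 at k=6, so the next step gives (m, d) = (47, 21) again — its k=1 value — and the period has length 6.

[47; 4, 2, 18, 2, 4, 94]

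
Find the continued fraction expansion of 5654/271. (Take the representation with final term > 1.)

[20; 1, 6, 3, 12]

5654 = 20*271 + 234
271 = 1*234 + 37
234 = 6*37 + 12
37 = 3*12 + 1
12 = 12*1 + 0  (stop)
So 5654/271 = [20; 1, 6, 3, 12].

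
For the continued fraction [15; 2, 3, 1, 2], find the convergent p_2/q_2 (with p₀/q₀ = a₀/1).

108/7

Using pₖ = aₖpₖ₋₁ + pₖ₋₂, qₖ = aₖqₖ₋₁ + qₖ₋₂ (with p₋₁=1, p₋₂=0, q₋₁=0, q₋₂=1):
  k=0: a=15, p=15, q=1
  k=1: a=2, p=31, q=2
  k=2: a=3, p=108, q=7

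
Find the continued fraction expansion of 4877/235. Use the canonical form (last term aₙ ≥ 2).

[20; 1, 3, 19, 3]

4877 = 20*235 + 177
235 = 1*177 + 58
177 = 3*58 + 3
58 = 19*3 + 1
3 = 3*1 + 0  (stop)
So 4877/235 = [20; 1, 3, 19, 3].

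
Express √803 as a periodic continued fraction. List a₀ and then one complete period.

a₀ = ⌊√803⌋ = 28.
With m₀=0, d₀=1 and mₖ₊₁ = dₖaₖ − mₖ, dₖ₊₁ = (n − mₖ₊₁²)/dₖ, aₖ₊₁ = ⌊(a₀+mₖ₊₁)/dₖ₊₁⌋:
  k=1: m=28, d=19, a=2
  k=2: m=10, d=37, a=1
  k=3: m=27, d=2, a=27
  k=4: m=27, d=37, a=1
  k=5: m=10, d=19, a=2
  k=6: m=28, d=1, a=56
d=1 and a=2a₀=56 at k=6, so the next step gives (m, d) = (28, 19) again — its k=1 value — and the period has length 6.

[28; 2, 1, 27, 1, 2, 56]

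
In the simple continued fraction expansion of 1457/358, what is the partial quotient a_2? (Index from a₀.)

3

1457 = 4·358 + 25   →  a_0 = 4
358 = 14·25 + 8   →  a_1 = 14
25 = 3·8 + 1   →  a_2 = 3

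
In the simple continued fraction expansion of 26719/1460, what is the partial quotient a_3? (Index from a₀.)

26719 = 18·1460 + 439   →  a_0 = 18
1460 = 3·439 + 143   →  a_1 = 3
439 = 3·143 + 10   →  a_2 = 3
143 = 14·10 + 3   →  a_3 = 14

14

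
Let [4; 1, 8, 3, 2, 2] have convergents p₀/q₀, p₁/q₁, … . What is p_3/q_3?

Using pₖ = aₖpₖ₋₁ + pₖ₋₂, qₖ = aₖqₖ₋₁ + qₖ₋₂ (with p₋₁=1, p₋₂=0, q₋₁=0, q₋₂=1):
  k=0: a=4, p=4, q=1
  k=1: a=1, p=5, q=1
  k=2: a=8, p=44, q=9
  k=3: a=3, p=137, q=28

137/28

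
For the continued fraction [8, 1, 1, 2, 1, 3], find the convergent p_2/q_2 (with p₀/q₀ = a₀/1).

Using pₖ = aₖpₖ₋₁ + pₖ₋₂, qₖ = aₖqₖ₋₁ + qₖ₋₂ (with p₋₁=1, p₋₂=0, q₋₁=0, q₋₂=1):
  k=0: a=8, p=8, q=1
  k=1: a=1, p=9, q=1
  k=2: a=1, p=17, q=2

17/2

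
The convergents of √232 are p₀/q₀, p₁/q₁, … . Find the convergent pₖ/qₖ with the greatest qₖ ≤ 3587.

19603/1287

√232 = [15; 4, 3, 7, 3, 4, 30, …] (period length 6).
Convergents:
  p_0/q_0 = 15/1
  p_1/q_1 = 61/4
  p_2/q_2 = 198/13
  p_3/q_3 = 1447/95
  p_4/q_4 = 4539/298
  p_5/q_5 = 19603/1287
  p_6/q_6 = 592629/38908
q_5 = 1287 ≤ 3587 < 38908 = q_6, so the answer is 19603/1287.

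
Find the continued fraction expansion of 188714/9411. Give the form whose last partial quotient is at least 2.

[20; 19, 19, 1, 3, 6]

188714 = 20*9411 + 494
9411 = 19*494 + 25
494 = 19*25 + 19
25 = 1*19 + 6
19 = 3*6 + 1
6 = 6*1 + 0  (stop)
So 188714/9411 = [20; 19, 19, 1, 3, 6].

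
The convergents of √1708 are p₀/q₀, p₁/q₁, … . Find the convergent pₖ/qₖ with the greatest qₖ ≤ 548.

√1708 = [41; 3, 20, 3, 82, …] (period length 4).
Convergents:
  p_0/q_0 = 41/1
  p_1/q_1 = 124/3
  p_2/q_2 = 2521/61
  p_3/q_3 = 7687/186
  p_4/q_4 = 632855/15313
q_3 = 186 ≤ 548 < 15313 = q_4, so the answer is 7687/186.

7687/186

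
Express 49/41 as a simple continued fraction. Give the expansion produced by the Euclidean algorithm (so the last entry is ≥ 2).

49 = 1·41 + 8
41 = 5·8 + 1
8 = 8·1 + 0  (stop)
So 49/41 = [1; 5, 8].

[1; 5, 8]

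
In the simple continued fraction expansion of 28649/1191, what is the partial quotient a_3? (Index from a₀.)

28649 = 24·1191 + 65   →  a_0 = 24
1191 = 18·65 + 21   →  a_1 = 18
65 = 3·21 + 2   →  a_2 = 3
21 = 10·2 + 1   →  a_3 = 10

10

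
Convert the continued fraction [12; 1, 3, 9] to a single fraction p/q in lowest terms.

472/37

Fold from the inside: start with 9/1.
  3 + 1/9 = 28/9
  1 + 9/28 = 37/28
  12 + 28/37 = 472/37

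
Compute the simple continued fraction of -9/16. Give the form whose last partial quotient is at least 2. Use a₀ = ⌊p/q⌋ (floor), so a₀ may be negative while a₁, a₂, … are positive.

[-1; 2, 3, 2]

-9 = -1*16 + 7
16 = 2*7 + 2
7 = 3*2 + 1
2 = 2*1 + 0  (stop)
So -9/16 = [-1; 2, 3, 2].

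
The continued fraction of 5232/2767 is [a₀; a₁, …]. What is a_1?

1

5232 = 1·2767 + 2465   →  a_0 = 1
2767 = 1·2465 + 302   →  a_1 = 1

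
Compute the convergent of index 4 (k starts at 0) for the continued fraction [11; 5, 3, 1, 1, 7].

Using pₖ = aₖpₖ₋₁ + pₖ₋₂, qₖ = aₖqₖ₋₁ + qₖ₋₂ (with p₋₁=1, p₋₂=0, q₋₁=0, q₋₂=1):
  k=0: a=11, p=11, q=1
  k=1: a=5, p=56, q=5
  k=2: a=3, p=179, q=16
  k=3: a=1, p=235, q=21
  k=4: a=1, p=414, q=37

414/37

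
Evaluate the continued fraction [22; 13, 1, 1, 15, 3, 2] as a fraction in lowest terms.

65935/2987

Using pₖ = aₖpₖ₋₁ + pₖ₋₂ and qₖ = aₖqₖ₋₁ + qₖ₋₂:
  k=0: a=22, p=22, q=1
  k=1: a=13, p=287, q=13
  k=2: a=1, p=309, q=14
  k=3: a=1, p=596, q=27
  k=4: a=15, p=9249, q=419
  k=5: a=3, p=28343, q=1284
  k=6: a=2, p=65935, q=2987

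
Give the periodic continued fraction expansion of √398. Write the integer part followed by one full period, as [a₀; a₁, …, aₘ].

[19; 1, 18, 1, 38]

a₀ = ⌊√398⌋ = 19.
With m₀=0, d₀=1 and mₖ₊₁ = dₖaₖ − mₖ, dₖ₊₁ = (n − mₖ₊₁²)/dₖ, aₖ₊₁ = ⌊(a₀+mₖ₊₁)/dₖ₊₁⌋:
  k=1: m=19, d=37, a=1
  k=2: m=18, d=2, a=18
  k=3: m=18, d=37, a=1
  k=4: m=19, d=1, a=38
d=1 and a=2a₀=38 at k=4, so the next step gives (m, d) = (19, 37) again — its k=1 value — and the period has length 4.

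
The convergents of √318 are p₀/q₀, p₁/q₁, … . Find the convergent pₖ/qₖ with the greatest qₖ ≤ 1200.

√318 = [17; 1, 4, 1, 34, …] (period length 4).
Convergents:
  p_0/q_0 = 17/1
  p_1/q_1 = 18/1
  p_2/q_2 = 89/5
  p_3/q_3 = 107/6
  p_4/q_4 = 3727/209
  p_5/q_5 = 3834/215
  p_6/q_6 = 19063/1069
  p_7/q_7 = 22897/1284
q_6 = 1069 ≤ 1200 < 1284 = q_7, so the answer is 19063/1069.

19063/1069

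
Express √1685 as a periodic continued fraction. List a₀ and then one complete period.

a₀ = ⌊√1685⌋ = 41.
With m₀=0, d₀=1 and mₖ₊₁ = dₖaₖ − mₖ, dₖ₊₁ = (n − mₖ₊₁²)/dₖ, aₖ₊₁ = ⌊(a₀+mₖ₊₁)/dₖ₊₁⌋:
  k=1: m=41, d=4, a=20
  k=2: m=39, d=41, a=1
  k=3: m=2, d=41, a=1
  k=4: m=39, d=4, a=20
  k=5: m=41, d=1, a=82
d=1 and a=2a₀=82 at k=5, so the next step gives (m, d) = (41, 4) again — its k=1 value — and the period has length 5.

[41; 20, 1, 1, 20, 82]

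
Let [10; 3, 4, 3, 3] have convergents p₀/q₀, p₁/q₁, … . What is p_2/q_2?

134/13

Using pₖ = aₖpₖ₋₁ + pₖ₋₂, qₖ = aₖqₖ₋₁ + qₖ₋₂ (with p₋₁=1, p₋₂=0, q₋₁=0, q₋₂=1):
  k=0: a=10, p=10, q=1
  k=1: a=3, p=31, q=3
  k=2: a=4, p=134, q=13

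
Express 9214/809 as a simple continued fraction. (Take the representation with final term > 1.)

[11; 2, 1, 1, 3, 6, 7]

9214 = 11×809 + 315
809 = 2×315 + 179
315 = 1×179 + 136
179 = 1×136 + 43
136 = 3×43 + 7
43 = 6×7 + 1
7 = 7×1 + 0  (stop)
So 9214/809 = [11; 2, 1, 1, 3, 6, 7].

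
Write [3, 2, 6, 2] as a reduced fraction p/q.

Using pₖ = aₖpₖ₋₁ + pₖ₋₂ and qₖ = aₖqₖ₋₁ + qₖ₋₂:
  k=0: a=3, p=3, q=1
  k=1: a=2, p=7, q=2
  k=2: a=6, p=45, q=13
  k=3: a=2, p=97, q=28

97/28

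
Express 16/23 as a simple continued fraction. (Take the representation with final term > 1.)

16 = 0×23 + 16
23 = 1×16 + 7
16 = 2×7 + 2
7 = 3×2 + 1
2 = 2×1 + 0  (stop)
So 16/23 = [0; 1, 2, 3, 2].

[0; 1, 2, 3, 2]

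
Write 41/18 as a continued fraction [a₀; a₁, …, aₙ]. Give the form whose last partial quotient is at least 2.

41 = 2·18 + 5
18 = 3·5 + 3
5 = 1·3 + 2
3 = 1·2 + 1
2 = 2·1 + 0  (stop)
So 41/18 = [2; 3, 1, 1, 2].

[2; 3, 1, 1, 2]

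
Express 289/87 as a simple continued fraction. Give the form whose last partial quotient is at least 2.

289 = 3×87 + 28
87 = 3×28 + 3
28 = 9×3 + 1
3 = 3×1 + 0  (stop)
So 289/87 = [3; 3, 9, 3].

[3; 3, 9, 3]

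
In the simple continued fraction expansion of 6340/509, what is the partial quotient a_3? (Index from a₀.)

6

6340 = 12·509 + 232   →  a_0 = 12
509 = 2·232 + 45   →  a_1 = 2
232 = 5·45 + 7   →  a_2 = 5
45 = 6·7 + 3   →  a_3 = 6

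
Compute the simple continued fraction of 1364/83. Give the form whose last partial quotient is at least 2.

[16; 2, 3, 3, 1, 2]

1364 = 16*83 + 36
83 = 2*36 + 11
36 = 3*11 + 3
11 = 3*3 + 2
3 = 1*2 + 1
2 = 2*1 + 0  (stop)
So 1364/83 = [16; 2, 3, 3, 1, 2].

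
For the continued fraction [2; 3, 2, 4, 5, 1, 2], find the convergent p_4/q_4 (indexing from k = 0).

Using pₖ = aₖpₖ₋₁ + pₖ₋₂, qₖ = aₖqₖ₋₁ + qₖ₋₂ (with p₋₁=1, p₋₂=0, q₋₁=0, q₋₂=1):
  k=0: a=2, p=2, q=1
  k=1: a=3, p=7, q=3
  k=2: a=2, p=16, q=7
  k=3: a=4, p=71, q=31
  k=4: a=5, p=371, q=162

371/162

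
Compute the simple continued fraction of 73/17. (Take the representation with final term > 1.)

[4; 3, 2, 2]

73 = 4·17 + 5
17 = 3·5 + 2
5 = 2·2 + 1
2 = 2·1 + 0  (stop)
So 73/17 = [4; 3, 2, 2].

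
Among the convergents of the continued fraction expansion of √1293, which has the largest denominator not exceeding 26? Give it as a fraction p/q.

863/24

√1293 = [35; 1, 22, 1, 70, …] (period length 4).
Convergents:
  p_0/q_0 = 35/1
  p_1/q_1 = 36/1
  p_2/q_2 = 827/23
  p_3/q_3 = 863/24
  p_4/q_4 = 61237/1703
q_3 = 24 ≤ 26 < 1703 = q_4, so the answer is 863/24.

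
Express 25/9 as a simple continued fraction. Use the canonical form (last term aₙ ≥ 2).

25 = 2*9 + 7
9 = 1*7 + 2
7 = 3*2 + 1
2 = 2*1 + 0  (stop)
So 25/9 = [2; 1, 3, 2].

[2; 1, 3, 2]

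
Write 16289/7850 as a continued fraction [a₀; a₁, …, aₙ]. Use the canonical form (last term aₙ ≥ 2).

[2; 13, 3, 19, 3, 3]

16289 = 2×7850 + 589
7850 = 13×589 + 193
589 = 3×193 + 10
193 = 19×10 + 3
10 = 3×3 + 1
3 = 3×1 + 0  (stop)
So 16289/7850 = [2; 13, 3, 19, 3, 3].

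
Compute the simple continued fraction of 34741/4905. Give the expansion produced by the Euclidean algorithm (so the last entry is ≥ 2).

34741 = 7*4905 + 406
4905 = 12*406 + 33
406 = 12*33 + 10
33 = 3*10 + 3
10 = 3*3 + 1
3 = 3*1 + 0  (stop)
So 34741/4905 = [7; 12, 12, 3, 3, 3].

[7; 12, 12, 3, 3, 3]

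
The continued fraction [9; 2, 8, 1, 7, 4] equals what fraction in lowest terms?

5864/619

Fold from the inside: start with 4/1.
  7 + 1/4 = 29/4
  1 + 4/29 = 33/29
  8 + 29/33 = 293/33
  2 + 33/293 = 619/293
  9 + 293/619 = 5864/619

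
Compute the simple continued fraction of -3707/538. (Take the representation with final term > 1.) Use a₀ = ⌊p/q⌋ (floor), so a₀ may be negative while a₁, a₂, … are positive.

[-7; 9, 8, 2, 3]

-3707 = -7×538 + 59
538 = 9×59 + 7
59 = 8×7 + 3
7 = 2×3 + 1
3 = 3×1 + 0  (stop)
So -3707/538 = [-7; 9, 8, 2, 3].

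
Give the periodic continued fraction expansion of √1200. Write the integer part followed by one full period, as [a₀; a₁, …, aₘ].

[34; 1, 1, 1, 3, 1, 1, 1, 68]

a₀ = ⌊√1200⌋ = 34.
With m₀=0, d₀=1 and mₖ₊₁ = dₖaₖ − mₖ, dₖ₊₁ = (n − mₖ₊₁²)/dₖ, aₖ₊₁ = ⌊(a₀+mₖ₊₁)/dₖ₊₁⌋:
  k=1: m=34, d=44, a=1
  k=2: m=10, d=25, a=1
  k=3: m=15, d=39, a=1
  k=4: m=24, d=16, a=3
  k=5: m=24, d=39, a=1
  k=6: m=15, d=25, a=1
  k=7: m=10, d=44, a=1
  k=8: m=34, d=1, a=68
d=1 and a=2a₀=68 at k=8, so the next step gives (m, d) = (34, 44) again — its k=1 value — and the period has length 8.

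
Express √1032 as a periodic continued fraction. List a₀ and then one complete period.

[32; 8, 64]

a₀ = ⌊√1032⌋ = 32.
With m₀=0, d₀=1 and mₖ₊₁ = dₖaₖ − mₖ, dₖ₊₁ = (n − mₖ₊₁²)/dₖ, aₖ₊₁ = ⌊(a₀+mₖ₊₁)/dₖ₊₁⌋:
  k=1: m=32, d=8, a=8
  k=2: m=32, d=1, a=64
d=1 and a=2a₀=64 at k=2, so the next step gives (m, d) = (32, 8) again — its k=1 value — and the period has length 2.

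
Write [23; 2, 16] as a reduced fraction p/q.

775/33

Using pₖ = aₖpₖ₋₁ + pₖ₋₂ and qₖ = aₖqₖ₋₁ + qₖ₋₂:
  k=0: a=23, p=23, q=1
  k=1: a=2, p=47, q=2
  k=2: a=16, p=775, q=33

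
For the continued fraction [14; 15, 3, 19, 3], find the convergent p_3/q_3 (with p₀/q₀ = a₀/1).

Using pₖ = aₖpₖ₋₁ + pₖ₋₂, qₖ = aₖqₖ₋₁ + qₖ₋₂ (with p₋₁=1, p₋₂=0, q₋₁=0, q₋₂=1):
  k=0: a=14, p=14, q=1
  k=1: a=15, p=211, q=15
  k=2: a=3, p=647, q=46
  k=3: a=19, p=12504, q=889

12504/889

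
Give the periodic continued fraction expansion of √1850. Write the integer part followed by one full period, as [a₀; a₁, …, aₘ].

a₀ = ⌊√1850⌋ = 43.
With m₀=0, d₀=1 and mₖ₊₁ = dₖaₖ − mₖ, dₖ₊₁ = (n − mₖ₊₁²)/dₖ, aₖ₊₁ = ⌊(a₀+mₖ₊₁)/dₖ₊₁⌋:
  k=1: m=43, d=1, a=86
d=1 and a=2a₀=86 at k=1, so the next step gives (m, d) = (43, 1) again — its k=1 value — and the period has length 1.

[43; 86]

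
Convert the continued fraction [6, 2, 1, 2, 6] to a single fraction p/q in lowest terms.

Using pₖ = aₖpₖ₋₁ + pₖ₋₂ and qₖ = aₖqₖ₋₁ + qₖ₋₂:
  k=0: a=6, p=6, q=1
  k=1: a=2, p=13, q=2
  k=2: a=1, p=19, q=3
  k=3: a=2, p=51, q=8
  k=4: a=6, p=325, q=51

325/51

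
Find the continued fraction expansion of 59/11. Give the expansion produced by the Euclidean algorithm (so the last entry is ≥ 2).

[5; 2, 1, 3]

59 = 5·11 + 4
11 = 2·4 + 3
4 = 1·3 + 1
3 = 3·1 + 0  (stop)
So 59/11 = [5; 2, 1, 3].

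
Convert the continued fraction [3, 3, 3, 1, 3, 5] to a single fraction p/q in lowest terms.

Using pₖ = aₖpₖ₋₁ + pₖ₋₂ and qₖ = aₖqₖ₋₁ + qₖ₋₂:
  k=0: a=3, p=3, q=1
  k=1: a=3, p=10, q=3
  k=2: a=3, p=33, q=10
  k=3: a=1, p=43, q=13
  k=4: a=3, p=162, q=49
  k=5: a=5, p=853, q=258

853/258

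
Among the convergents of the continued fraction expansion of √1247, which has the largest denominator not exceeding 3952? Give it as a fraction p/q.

√1247 = [35; 3, 5, 9, 1, 9, 5, 3, 70, …] (period length 8).
Convergents:
  p_0/q_0 = 35/1
  p_1/q_1 = 106/3
  p_2/q_2 = 565/16
  p_3/q_3 = 5191/147
  p_4/q_4 = 5756/163
  p_5/q_5 = 56995/1614
  p_6/q_6 = 290731/8233
q_5 = 1614 ≤ 3952 < 8233 = q_6, so the answer is 56995/1614.

56995/1614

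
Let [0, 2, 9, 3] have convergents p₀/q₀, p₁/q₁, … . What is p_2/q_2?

Using pₖ = aₖpₖ₋₁ + pₖ₋₂, qₖ = aₖqₖ₋₁ + qₖ₋₂ (with p₋₁=1, p₋₂=0, q₋₁=0, q₋₂=1):
  k=0: a=0, p=0, q=1
  k=1: a=2, p=1, q=2
  k=2: a=9, p=9, q=19

9/19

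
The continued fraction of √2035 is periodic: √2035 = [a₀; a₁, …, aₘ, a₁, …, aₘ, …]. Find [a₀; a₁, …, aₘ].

a₀ = ⌊√2035⌋ = 45.
With m₀=0, d₀=1 and mₖ₊₁ = dₖaₖ − mₖ, dₖ₊₁ = (n − mₖ₊₁²)/dₖ, aₖ₊₁ = ⌊(a₀+mₖ₊₁)/dₖ₊₁⌋:
  k=1: m=45, d=10, a=9
  k=2: m=45, d=1, a=90
d=1 and a=2a₀=90 at k=2, so the next step gives (m, d) = (45, 10) again — its k=1 value — and the period has length 2.

[45; 9, 90]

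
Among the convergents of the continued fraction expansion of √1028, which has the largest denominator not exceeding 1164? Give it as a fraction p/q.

√1028 = [32; 16, 64, …] (period length 2).
Convergents:
  p_0/q_0 = 32/1
  p_1/q_1 = 513/16
  p_2/q_2 = 32864/1025
  p_3/q_3 = 526337/16416
q_2 = 1025 ≤ 1164 < 16416 = q_3, so the answer is 32864/1025.

32864/1025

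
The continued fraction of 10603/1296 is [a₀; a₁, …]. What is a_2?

1

10603 = 8·1296 + 235   →  a_0 = 8
1296 = 5·235 + 121   →  a_1 = 5
235 = 1·121 + 114   →  a_2 = 1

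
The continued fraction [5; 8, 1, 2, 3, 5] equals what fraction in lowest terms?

Using pₖ = aₖpₖ₋₁ + pₖ₋₂ and qₖ = aₖqₖ₋₁ + qₖ₋₂:
  k=0: a=5, p=5, q=1
  k=1: a=8, p=41, q=8
  k=2: a=1, p=46, q=9
  k=3: a=2, p=133, q=26
  k=4: a=3, p=445, q=87
  k=5: a=5, p=2358, q=461

2358/461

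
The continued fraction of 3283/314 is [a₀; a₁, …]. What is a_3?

9

3283 = 10·314 + 143   →  a_0 = 10
314 = 2·143 + 28   →  a_1 = 2
143 = 5·28 + 3   →  a_2 = 5
28 = 9·3 + 1   →  a_3 = 9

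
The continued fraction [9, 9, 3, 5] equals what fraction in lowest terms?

1357/149

Using pₖ = aₖpₖ₋₁ + pₖ₋₂ and qₖ = aₖqₖ₋₁ + qₖ₋₂:
  k=0: a=9, p=9, q=1
  k=1: a=9, p=82, q=9
  k=2: a=3, p=255, q=28
  k=3: a=5, p=1357, q=149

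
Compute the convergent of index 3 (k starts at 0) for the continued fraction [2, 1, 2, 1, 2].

Using pₖ = aₖpₖ₋₁ + pₖ₋₂, qₖ = aₖqₖ₋₁ + qₖ₋₂ (with p₋₁=1, p₋₂=0, q₋₁=0, q₋₂=1):
  k=0: a=2, p=2, q=1
  k=1: a=1, p=3, q=1
  k=2: a=2, p=8, q=3
  k=3: a=1, p=11, q=4

11/4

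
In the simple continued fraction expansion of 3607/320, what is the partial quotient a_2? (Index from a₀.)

1

3607 = 11·320 + 87   →  a_0 = 11
320 = 3·87 + 59   →  a_1 = 3
87 = 1·59 + 28   →  a_2 = 1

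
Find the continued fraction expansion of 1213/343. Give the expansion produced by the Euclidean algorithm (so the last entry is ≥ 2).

1213 = 3×343 + 184
343 = 1×184 + 159
184 = 1×159 + 25
159 = 6×25 + 9
25 = 2×9 + 7
9 = 1×7 + 2
7 = 3×2 + 1
2 = 2×1 + 0  (stop)
So 1213/343 = [3; 1, 1, 6, 2, 1, 3, 2].

[3; 1, 1, 6, 2, 1, 3, 2]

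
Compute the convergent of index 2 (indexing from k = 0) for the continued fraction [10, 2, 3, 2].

73/7

Using pₖ = aₖpₖ₋₁ + pₖ₋₂, qₖ = aₖqₖ₋₁ + qₖ₋₂ (with p₋₁=1, p₋₂=0, q₋₁=0, q₋₂=1):
  k=0: a=10, p=10, q=1
  k=1: a=2, p=21, q=2
  k=2: a=3, p=73, q=7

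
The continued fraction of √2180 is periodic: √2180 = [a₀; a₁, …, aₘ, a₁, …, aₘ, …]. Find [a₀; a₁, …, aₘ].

a₀ = ⌊√2180⌋ = 46.
With m₀=0, d₀=1 and mₖ₊₁ = dₖaₖ − mₖ, dₖ₊₁ = (n − mₖ₊₁²)/dₖ, aₖ₊₁ = ⌊(a₀+mₖ₊₁)/dₖ₊₁⌋:
  k=1: m=46, d=64, a=1
  k=2: m=18, d=29, a=2
  k=3: m=40, d=20, a=4
  k=4: m=40, d=29, a=2
  k=5: m=18, d=64, a=1
  k=6: m=46, d=1, a=92
d=1 and a=2a₀=92 at k=6, so the next step gives (m, d) = (46, 64) again — its k=1 value — and the period has length 6.

[46; 1, 2, 4, 2, 1, 92]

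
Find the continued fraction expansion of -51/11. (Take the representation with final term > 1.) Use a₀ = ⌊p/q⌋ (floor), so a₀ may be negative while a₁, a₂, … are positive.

[-5; 2, 1, 3]

-51 = -5*11 + 4
11 = 2*4 + 3
4 = 1*3 + 1
3 = 3*1 + 0  (stop)
So -51/11 = [-5; 2, 1, 3].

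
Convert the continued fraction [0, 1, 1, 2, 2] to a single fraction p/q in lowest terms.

7/12

Fold from the inside: start with 2/1.
  2 + 1/2 = 5/2
  1 + 2/5 = 7/5
  1 + 5/7 = 12/7
  0 + 7/12 = 7/12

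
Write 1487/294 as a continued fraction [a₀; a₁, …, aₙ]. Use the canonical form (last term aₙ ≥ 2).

1487 = 5*294 + 17
294 = 17*17 + 5
17 = 3*5 + 2
5 = 2*2 + 1
2 = 2*1 + 0  (stop)
So 1487/294 = [5; 17, 3, 2, 2].

[5; 17, 3, 2, 2]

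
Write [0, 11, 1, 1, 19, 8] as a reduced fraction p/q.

314/3615

Using pₖ = aₖpₖ₋₁ + pₖ₋₂ and qₖ = aₖqₖ₋₁ + qₖ₋₂:
  k=0: a=0, p=0, q=1
  k=1: a=11, p=1, q=11
  k=2: a=1, p=1, q=12
  k=3: a=1, p=2, q=23
  k=4: a=19, p=39, q=449
  k=5: a=8, p=314, q=3615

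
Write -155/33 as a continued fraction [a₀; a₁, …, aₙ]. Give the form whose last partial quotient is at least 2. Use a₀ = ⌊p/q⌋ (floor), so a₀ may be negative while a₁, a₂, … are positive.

-155 = -5·33 + 10
33 = 3·10 + 3
10 = 3·3 + 1
3 = 3·1 + 0  (stop)
So -155/33 = [-5; 3, 3, 3].

[-5; 3, 3, 3]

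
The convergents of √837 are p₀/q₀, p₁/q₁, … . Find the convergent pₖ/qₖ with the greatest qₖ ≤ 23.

√837 = [28; 1, 13, 2, 13, 1, 56, …] (period length 6).
Convergents:
  p_0/q_0 = 28/1
  p_1/q_1 = 29/1
  p_2/q_2 = 405/14
  p_3/q_3 = 839/29
q_2 = 14 ≤ 23 < 29 = q_3, so the answer is 405/14.

405/14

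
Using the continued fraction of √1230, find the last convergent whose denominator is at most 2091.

34405/981

√1230 = [35; 14, 70, …] (period length 2).
Convergents:
  p_0/q_0 = 35/1
  p_1/q_1 = 491/14
  p_2/q_2 = 34405/981
  p_3/q_3 = 482161/13748
q_2 = 981 ≤ 2091 < 13748 = q_3, so the answer is 34405/981.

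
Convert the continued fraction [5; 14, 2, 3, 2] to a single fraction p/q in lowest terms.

Fold from the inside: start with 2/1.
  3 + 1/2 = 7/2
  2 + 2/7 = 16/7
  14 + 7/16 = 231/16
  5 + 16/231 = 1171/231

1171/231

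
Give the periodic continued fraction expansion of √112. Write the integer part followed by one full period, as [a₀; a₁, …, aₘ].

[10; 1, 1, 2, 1, 1, 20]

a₀ = ⌊√112⌋ = 10.
With m₀=0, d₀=1 and mₖ₊₁ = dₖaₖ − mₖ, dₖ₊₁ = (n − mₖ₊₁²)/dₖ, aₖ₊₁ = ⌊(a₀+mₖ₊₁)/dₖ₊₁⌋:
  k=1: m=10, d=12, a=1
  k=2: m=2, d=9, a=1
  k=3: m=7, d=7, a=2
  k=4: m=7, d=9, a=1
  k=5: m=2, d=12, a=1
  k=6: m=10, d=1, a=20
d=1 and a=2a₀=20 at k=6, so the next step gives (m, d) = (10, 12) again — its k=1 value — and the period has length 6.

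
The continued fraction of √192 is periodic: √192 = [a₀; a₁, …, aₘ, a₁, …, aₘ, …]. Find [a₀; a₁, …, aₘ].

[13; 1, 5, 1, 26]

a₀ = ⌊√192⌋ = 13.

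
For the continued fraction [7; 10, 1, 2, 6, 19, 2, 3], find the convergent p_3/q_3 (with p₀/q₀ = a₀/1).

227/32

Using pₖ = aₖpₖ₋₁ + pₖ₋₂, qₖ = aₖqₖ₋₁ + qₖ₋₂ (with p₋₁=1, p₋₂=0, q₋₁=0, q₋₂=1):
  k=0: a=7, p=7, q=1
  k=1: a=10, p=71, q=10
  k=2: a=1, p=78, q=11
  k=3: a=2, p=227, q=32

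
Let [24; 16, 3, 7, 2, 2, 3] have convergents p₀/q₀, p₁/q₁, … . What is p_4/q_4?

Using pₖ = aₖpₖ₋₁ + pₖ₋₂, qₖ = aₖqₖ₋₁ + qₖ₋₂ (with p₋₁=1, p₋₂=0, q₋₁=0, q₋₂=1):
  k=0: a=24, p=24, q=1
  k=1: a=16, p=385, q=16
  k=2: a=3, p=1179, q=49
  k=3: a=7, p=8638, q=359
  k=4: a=2, p=18455, q=767

18455/767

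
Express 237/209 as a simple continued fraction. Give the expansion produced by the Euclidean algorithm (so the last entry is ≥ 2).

[1; 7, 2, 6, 2]

237 = 1×209 + 28
209 = 7×28 + 13
28 = 2×13 + 2
13 = 6×2 + 1
2 = 2×1 + 0  (stop)
So 237/209 = [1; 7, 2, 6, 2].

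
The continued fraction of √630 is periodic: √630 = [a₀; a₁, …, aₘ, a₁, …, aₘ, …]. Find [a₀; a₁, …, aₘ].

a₀ = ⌊√630⌋ = 25.
With m₀=0, d₀=1 and mₖ₊₁ = dₖaₖ − mₖ, dₖ₊₁ = (n − mₖ₊₁²)/dₖ, aₖ₊₁ = ⌊(a₀+mₖ₊₁)/dₖ₊₁⌋:
  k=1: m=25, d=5, a=10
  k=2: m=25, d=1, a=50
d=1 and a=2a₀=50 at k=2, so the next step gives (m, d) = (25, 5) again — its k=1 value — and the period has length 2.

[25; 10, 50]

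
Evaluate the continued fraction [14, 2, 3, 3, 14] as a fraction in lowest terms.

Fold from the inside: start with 14/1.
  3 + 1/14 = 43/14
  3 + 14/43 = 143/43
  2 + 43/143 = 329/143
  14 + 143/329 = 4749/329

4749/329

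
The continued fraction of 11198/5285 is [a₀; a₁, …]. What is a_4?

2

11198 = 2·5285 + 628   →  a_0 = 2
5285 = 8·628 + 261   →  a_1 = 8
628 = 2·261 + 106   →  a_2 = 2
261 = 2·106 + 49   →  a_3 = 2
106 = 2·49 + 8   →  a_4 = 2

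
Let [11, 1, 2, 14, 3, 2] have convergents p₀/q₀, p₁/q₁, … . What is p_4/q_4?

Using pₖ = aₖpₖ₋₁ + pₖ₋₂, qₖ = aₖqₖ₋₁ + qₖ₋₂ (with p₋₁=1, p₋₂=0, q₋₁=0, q₋₂=1):
  k=0: a=11, p=11, q=1
  k=1: a=1, p=12, q=1
  k=2: a=2, p=35, q=3
  k=3: a=14, p=502, q=43
  k=4: a=3, p=1541, q=132

1541/132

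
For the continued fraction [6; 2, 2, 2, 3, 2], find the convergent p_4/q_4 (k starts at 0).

263/41

Using pₖ = aₖpₖ₋₁ + pₖ₋₂, qₖ = aₖqₖ₋₁ + qₖ₋₂ (with p₋₁=1, p₋₂=0, q₋₁=0, q₋₂=1):
  k=0: a=6, p=6, q=1
  k=1: a=2, p=13, q=2
  k=2: a=2, p=32, q=5
  k=3: a=2, p=77, q=12
  k=4: a=3, p=263, q=41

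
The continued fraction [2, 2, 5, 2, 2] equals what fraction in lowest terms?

145/59

Fold from the inside: start with 2/1.
  2 + 1/2 = 5/2
  5 + 2/5 = 27/5
  2 + 5/27 = 59/27
  2 + 27/59 = 145/59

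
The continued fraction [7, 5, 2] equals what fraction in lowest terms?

Fold from the inside: start with 2/1.
  5 + 1/2 = 11/2
  7 + 2/11 = 79/11

79/11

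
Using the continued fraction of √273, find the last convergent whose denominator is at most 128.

727/44

√273 = [16; 1, 1, 10, 1, 1, 32, …] (period length 6).
Convergents:
  p_0/q_0 = 16/1
  p_1/q_1 = 17/1
  p_2/q_2 = 33/2
  p_3/q_3 = 347/21
  p_4/q_4 = 380/23
  p_5/q_5 = 727/44
  p_6/q_6 = 23644/1431
q_5 = 44 ≤ 128 < 1431 = q_6, so the answer is 727/44.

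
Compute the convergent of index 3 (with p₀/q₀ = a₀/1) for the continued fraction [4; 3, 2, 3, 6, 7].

Using pₖ = aₖpₖ₋₁ + pₖ₋₂, qₖ = aₖqₖ₋₁ + qₖ₋₂ (with p₋₁=1, p₋₂=0, q₋₁=0, q₋₂=1):
  k=0: a=4, p=4, q=1
  k=1: a=3, p=13, q=3
  k=2: a=2, p=30, q=7
  k=3: a=3, p=103, q=24

103/24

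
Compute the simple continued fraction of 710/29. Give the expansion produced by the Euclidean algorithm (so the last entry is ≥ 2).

710 = 24·29 + 14
29 = 2·14 + 1
14 = 14·1 + 0  (stop)
So 710/29 = [24; 2, 14].

[24; 2, 14]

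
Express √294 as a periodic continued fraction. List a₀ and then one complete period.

a₀ = ⌊√294⌋ = 17.
With m₀=0, d₀=1 and mₖ₊₁ = dₖaₖ − mₖ, dₖ₊₁ = (n − mₖ₊₁²)/dₖ, aₖ₊₁ = ⌊(a₀+mₖ₊₁)/dₖ₊₁⌋:
  k=1: m=17, d=5, a=6
  k=2: m=13, d=25, a=1
  k=3: m=12, d=6, a=4
  k=4: m=12, d=25, a=1
  k=5: m=13, d=5, a=6
  k=6: m=17, d=1, a=34
d=1 and a=2a₀=34 at k=6, so the next step gives (m, d) = (17, 5) again — its k=1 value — and the period has length 6.

[17; 6, 1, 4, 1, 6, 34]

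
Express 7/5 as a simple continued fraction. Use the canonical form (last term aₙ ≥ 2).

7 = 1×5 + 2
5 = 2×2 + 1
2 = 2×1 + 0  (stop)
So 7/5 = [1; 2, 2].

[1; 2, 2]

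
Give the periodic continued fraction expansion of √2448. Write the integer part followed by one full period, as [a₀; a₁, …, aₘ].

[49; 2, 10, 2, 98]

a₀ = ⌊√2448⌋ = 49.
With m₀=0, d₀=1 and mₖ₊₁ = dₖaₖ − mₖ, dₖ₊₁ = (n − mₖ₊₁²)/dₖ, aₖ₊₁ = ⌊(a₀+mₖ₊₁)/dₖ₊₁⌋:
  k=1: m=49, d=47, a=2
  k=2: m=45, d=9, a=10
  k=3: m=45, d=47, a=2
  k=4: m=49, d=1, a=98
d=1 and a=2a₀=98 at k=4, so the next step gives (m, d) = (49, 47) again — its k=1 value — and the period has length 4.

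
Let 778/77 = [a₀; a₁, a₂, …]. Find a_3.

1

778 = 10·77 + 8   →  a_0 = 10
77 = 9·8 + 5   →  a_1 = 9
8 = 1·5 + 3   →  a_2 = 1
5 = 1·3 + 2   →  a_3 = 1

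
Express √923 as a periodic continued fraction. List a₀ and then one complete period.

[30; 2, 1, 1, 1, 2, 60]

a₀ = ⌊√923⌋ = 30.
With m₀=0, d₀=1 and mₖ₊₁ = dₖaₖ − mₖ, dₖ₊₁ = (n − mₖ₊₁²)/dₖ, aₖ₊₁ = ⌊(a₀+mₖ₊₁)/dₖ₊₁⌋:
  k=1: m=30, d=23, a=2
  k=2: m=16, d=29, a=1
  k=3: m=13, d=26, a=1
  k=4: m=13, d=29, a=1
  k=5: m=16, d=23, a=2
  k=6: m=30, d=1, a=60
d=1 and a=2a₀=60 at k=6, so the next step gives (m, d) = (30, 23) again — its k=1 value — and the period has length 6.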